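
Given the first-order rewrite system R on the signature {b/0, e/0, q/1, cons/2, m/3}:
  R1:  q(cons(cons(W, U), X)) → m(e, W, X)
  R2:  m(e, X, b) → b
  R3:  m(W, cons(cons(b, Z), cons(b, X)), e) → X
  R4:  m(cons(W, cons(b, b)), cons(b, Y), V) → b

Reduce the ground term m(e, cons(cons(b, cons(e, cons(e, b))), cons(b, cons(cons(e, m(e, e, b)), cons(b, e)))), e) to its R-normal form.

cons(cons(e, b), cons(b, e))

1. m(e, cons(cons(b, cons(e, cons(e, b))), cons(b, cons(cons(e, m(e, e, b)), cons(b, e)))), e)  →  cons(cons(e, m(e, e, b)), cons(b, e))   [R3 at ε]
2. cons(cons(e, m(e, e, b)), cons(b, e))  →  cons(cons(e, b), cons(b, e))   [R2 at 1.2]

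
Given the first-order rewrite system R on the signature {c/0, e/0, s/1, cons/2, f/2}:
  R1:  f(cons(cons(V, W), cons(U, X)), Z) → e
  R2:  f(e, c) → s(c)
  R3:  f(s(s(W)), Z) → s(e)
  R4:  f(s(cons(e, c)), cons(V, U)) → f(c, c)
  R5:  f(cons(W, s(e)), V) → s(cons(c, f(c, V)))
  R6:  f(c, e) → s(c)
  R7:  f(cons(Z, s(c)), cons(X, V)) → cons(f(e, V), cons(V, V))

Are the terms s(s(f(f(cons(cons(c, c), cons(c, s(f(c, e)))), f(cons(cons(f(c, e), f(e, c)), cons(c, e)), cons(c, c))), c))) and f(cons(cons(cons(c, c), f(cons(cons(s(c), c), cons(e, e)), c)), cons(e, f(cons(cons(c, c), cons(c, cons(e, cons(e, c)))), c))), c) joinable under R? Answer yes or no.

Reduce t₁ = s(s(f(f(cons(cons(c, c), cons(c, s(f(c, e)))), f(cons(cons(f(c, e), f(e, c)), cons(c, e)), cons(c, c))), c))):
1. s(s(f(f(cons(cons(c, c), cons(c, s(f(c, e)))), f(cons(cons(f(c, e), f(e, c)), cons(c, e)), cons(c, c))), c)))  →  s(s(f(e, c)))   [R1 at 1.1.1]
2. s(s(f(e, c)))  →  s(s(s(c)))   [R2 at 1.1]

Reduce t₂ = f(cons(cons(cons(c, c), f(cons(cons(s(c), c), cons(e, e)), c)), cons(e, f(cons(cons(c, c), cons(c, cons(e, cons(e, c)))), c))), c):
1. f(cons(cons(cons(c, c), f(cons(cons(s(c), c), cons(e, e)), c)), cons(e, f(cons(cons(c, c), cons(c, cons(e, cons(e, c)))), c))), c)  →  e   [R1 at ε]

no — NF(t₁) = s(s(s(c))), NF(t₂) = e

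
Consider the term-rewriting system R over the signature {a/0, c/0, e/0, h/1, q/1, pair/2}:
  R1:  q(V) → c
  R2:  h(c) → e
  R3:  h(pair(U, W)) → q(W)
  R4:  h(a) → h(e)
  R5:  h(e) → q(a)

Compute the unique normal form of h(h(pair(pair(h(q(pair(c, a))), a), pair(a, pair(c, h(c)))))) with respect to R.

e

1. h(h(pair(pair(h(q(pair(c, a))), a), pair(a, pair(c, h(c))))))  →  h(q(pair(a, pair(c, h(c)))))   [R3 at 1]
2. h(q(pair(a, pair(c, h(c)))))  →  h(c)   [R1 at 1]
3. h(c)  →  e   [R2 at ε]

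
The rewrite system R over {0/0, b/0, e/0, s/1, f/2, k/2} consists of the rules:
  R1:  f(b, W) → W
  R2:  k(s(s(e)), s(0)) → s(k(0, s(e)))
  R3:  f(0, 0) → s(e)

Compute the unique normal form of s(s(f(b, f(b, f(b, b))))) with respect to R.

1. s(s(f(b, f(b, f(b, b)))))  →  s(s(f(b, f(b, b))))   [R1 at 1.1]
2. s(s(f(b, f(b, b))))  →  s(s(f(b, b)))   [R1 at 1.1]
3. s(s(f(b, b)))  →  s(s(b))   [R1 at 1.1]

s(s(b))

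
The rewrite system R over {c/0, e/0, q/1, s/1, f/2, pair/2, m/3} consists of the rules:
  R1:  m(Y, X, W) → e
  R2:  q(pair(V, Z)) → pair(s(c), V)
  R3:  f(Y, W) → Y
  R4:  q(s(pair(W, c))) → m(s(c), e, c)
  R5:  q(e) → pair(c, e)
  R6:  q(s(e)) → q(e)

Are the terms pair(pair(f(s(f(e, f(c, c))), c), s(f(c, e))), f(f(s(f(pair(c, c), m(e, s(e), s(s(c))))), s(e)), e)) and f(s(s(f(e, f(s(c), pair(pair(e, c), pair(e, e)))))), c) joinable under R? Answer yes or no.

no — NF(t₁) = pair(pair(s(e), s(c)), s(pair(c, c))), NF(t₂) = s(s(e))

Reduce t₁ = pair(pair(f(s(f(e, f(c, c))), c), s(f(c, e))), f(f(s(f(pair(c, c), m(e, s(e), s(s(c))))), s(e)), e)):
1. pair(pair(f(s(f(e, f(c, c))), c), s(f(c, e))), f(f(s(f(pair(c, c), m(e, s(e), s(s(c))))), s(e)), e))  →  pair(pair(s(f(e, f(c, c))), s(f(c, e))), f(f(s(f(pair(c, c), m(e, s(e), s(s(c))))), s(e)), e))   [R3 at 1.1]
2. pair(pair(s(f(e, f(c, c))), s(f(c, e))), f(f(s(f(pair(c, c), m(e, s(e), s(s(c))))), s(e)), e))  →  pair(pair(s(e), s(f(c, e))), f(f(s(f(pair(c, c), m(e, s(e), s(s(c))))), s(e)), e))   [R3 at 1.1.1]
3. pair(pair(s(e), s(f(c, e))), f(f(s(f(pair(c, c), m(e, s(e), s(s(c))))), s(e)), e))  →  pair(pair(s(e), s(c)), f(f(s(f(pair(c, c), m(e, s(e), s(s(c))))), s(e)), e))   [R3 at 1.2.1]
4. pair(pair(s(e), s(c)), f(f(s(f(pair(c, c), m(e, s(e), s(s(c))))), s(e)), e))  →  pair(pair(s(e), s(c)), f(s(f(pair(c, c), m(e, s(e), s(s(c))))), s(e)))   [R3 at 2]
5. pair(pair(s(e), s(c)), f(s(f(pair(c, c), m(e, s(e), s(s(c))))), s(e)))  →  pair(pair(s(e), s(c)), s(f(pair(c, c), m(e, s(e), s(s(c))))))   [R3 at 2]
6. pair(pair(s(e), s(c)), s(f(pair(c, c), m(e, s(e), s(s(c))))))  →  pair(pair(s(e), s(c)), s(pair(c, c)))   [R3 at 2.1]

Reduce t₂ = f(s(s(f(e, f(s(c), pair(pair(e, c), pair(e, e)))))), c):
1. f(s(s(f(e, f(s(c), pair(pair(e, c), pair(e, e)))))), c)  →  s(s(f(e, f(s(c), pair(pair(e, c), pair(e, e))))))   [R3 at ε]
2. s(s(f(e, f(s(c), pair(pair(e, c), pair(e, e))))))  →  s(s(e))   [R3 at 1.1]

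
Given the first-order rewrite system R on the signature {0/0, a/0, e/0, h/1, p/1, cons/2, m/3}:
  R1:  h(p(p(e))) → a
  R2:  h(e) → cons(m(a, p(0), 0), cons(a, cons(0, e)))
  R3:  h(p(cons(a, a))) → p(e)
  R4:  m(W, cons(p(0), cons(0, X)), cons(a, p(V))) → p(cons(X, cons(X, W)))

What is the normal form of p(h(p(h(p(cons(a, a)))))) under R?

p(a)

1. p(h(p(h(p(cons(a, a))))))  →  p(h(p(p(e))))   [R3 at 1.1.1]
2. p(h(p(p(e))))  →  p(a)   [R1 at 1]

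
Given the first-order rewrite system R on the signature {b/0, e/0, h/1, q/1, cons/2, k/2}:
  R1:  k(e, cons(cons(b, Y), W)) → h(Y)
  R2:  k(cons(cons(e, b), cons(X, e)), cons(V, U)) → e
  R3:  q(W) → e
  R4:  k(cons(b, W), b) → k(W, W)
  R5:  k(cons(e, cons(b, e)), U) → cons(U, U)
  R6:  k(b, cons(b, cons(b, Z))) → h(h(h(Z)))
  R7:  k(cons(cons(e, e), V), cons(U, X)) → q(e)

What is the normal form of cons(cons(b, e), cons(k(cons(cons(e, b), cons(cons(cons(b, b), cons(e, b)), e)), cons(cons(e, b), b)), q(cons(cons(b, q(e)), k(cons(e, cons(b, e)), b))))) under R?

1. cons(cons(b, e), cons(k(cons(cons(e, b), cons(cons(cons(b, b), cons(e, b)), e)), cons(cons(e, b), b)), q(cons(cons(b, q(e)), k(cons(e, cons(b, e)), b)))))  →  cons(cons(b, e), cons(e, q(cons(cons(b, q(e)), k(cons(e, cons(b, e)), b)))))   [R2 at 2.1]
2. cons(cons(b, e), cons(e, q(cons(cons(b, q(e)), k(cons(e, cons(b, e)), b)))))  →  cons(cons(b, e), cons(e, e))   [R3 at 2.2]

cons(cons(b, e), cons(e, e))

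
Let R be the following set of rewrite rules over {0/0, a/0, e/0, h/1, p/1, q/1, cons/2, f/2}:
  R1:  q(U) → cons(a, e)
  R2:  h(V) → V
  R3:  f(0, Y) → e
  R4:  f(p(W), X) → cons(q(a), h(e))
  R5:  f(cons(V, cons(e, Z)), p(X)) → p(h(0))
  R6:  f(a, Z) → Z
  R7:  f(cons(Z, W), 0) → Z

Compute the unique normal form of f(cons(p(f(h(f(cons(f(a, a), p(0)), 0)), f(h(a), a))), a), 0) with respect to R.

p(a)

1. f(cons(p(f(h(f(cons(f(a, a), p(0)), 0)), f(h(a), a))), a), 0)  →  p(f(h(f(cons(f(a, a), p(0)), 0)), f(h(a), a)))   [R7 at ε]
2. p(f(h(f(cons(f(a, a), p(0)), 0)), f(h(a), a)))  →  p(f(f(cons(f(a, a), p(0)), 0), f(h(a), a)))   [R2 at 1.1]
3. p(f(f(cons(f(a, a), p(0)), 0), f(h(a), a)))  →  p(f(f(a, a), f(h(a), a)))   [R7 at 1.1]
4. p(f(f(a, a), f(h(a), a)))  →  p(f(a, f(h(a), a)))   [R6 at 1.1]
5. p(f(a, f(h(a), a)))  →  p(f(h(a), a))   [R6 at 1]
6. p(f(h(a), a))  →  p(f(a, a))   [R2 at 1.1]
7. p(f(a, a))  →  p(a)   [R6 at 1]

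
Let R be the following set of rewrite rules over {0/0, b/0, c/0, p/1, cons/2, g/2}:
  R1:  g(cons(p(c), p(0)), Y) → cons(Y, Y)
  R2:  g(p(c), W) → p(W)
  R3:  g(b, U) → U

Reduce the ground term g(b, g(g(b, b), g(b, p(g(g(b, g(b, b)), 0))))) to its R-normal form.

1. g(b, g(g(b, b), g(b, p(g(g(b, g(b, b)), 0)))))  →  g(g(b, b), g(b, p(g(g(b, g(b, b)), 0))))   [R3 at ε]
2. g(g(b, b), g(b, p(g(g(b, g(b, b)), 0))))  →  g(b, g(b, p(g(g(b, g(b, b)), 0))))   [R3 at 1]
3. g(b, g(b, p(g(g(b, g(b, b)), 0))))  →  g(b, p(g(g(b, g(b, b)), 0)))   [R3 at ε]
4. g(b, p(g(g(b, g(b, b)), 0)))  →  p(g(g(b, g(b, b)), 0))   [R3 at ε]
5. p(g(g(b, g(b, b)), 0))  →  p(g(g(b, b), 0))   [R3 at 1.1]
6. p(g(g(b, b), 0))  →  p(g(b, 0))   [R3 at 1.1]
7. p(g(b, 0))  →  p(0)   [R3 at 1]

p(0)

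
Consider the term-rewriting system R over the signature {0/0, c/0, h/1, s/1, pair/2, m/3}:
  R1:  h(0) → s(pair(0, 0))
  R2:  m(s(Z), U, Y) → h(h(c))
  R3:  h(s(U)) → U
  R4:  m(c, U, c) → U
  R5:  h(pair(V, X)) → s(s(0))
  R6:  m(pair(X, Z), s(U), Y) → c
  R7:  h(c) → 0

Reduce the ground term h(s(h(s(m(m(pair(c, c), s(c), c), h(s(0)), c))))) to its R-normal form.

0

1. h(s(h(s(m(m(pair(c, c), s(c), c), h(s(0)), c)))))  →  h(s(m(m(pair(c, c), s(c), c), h(s(0)), c)))   [R3 at ε]
2. h(s(m(m(pair(c, c), s(c), c), h(s(0)), c)))  →  m(m(pair(c, c), s(c), c), h(s(0)), c)   [R3 at ε]
3. m(m(pair(c, c), s(c), c), h(s(0)), c)  →  m(c, h(s(0)), c)   [R6 at 1]
4. m(c, h(s(0)), c)  →  h(s(0))   [R4 at ε]
5. h(s(0))  →  0   [R3 at ε]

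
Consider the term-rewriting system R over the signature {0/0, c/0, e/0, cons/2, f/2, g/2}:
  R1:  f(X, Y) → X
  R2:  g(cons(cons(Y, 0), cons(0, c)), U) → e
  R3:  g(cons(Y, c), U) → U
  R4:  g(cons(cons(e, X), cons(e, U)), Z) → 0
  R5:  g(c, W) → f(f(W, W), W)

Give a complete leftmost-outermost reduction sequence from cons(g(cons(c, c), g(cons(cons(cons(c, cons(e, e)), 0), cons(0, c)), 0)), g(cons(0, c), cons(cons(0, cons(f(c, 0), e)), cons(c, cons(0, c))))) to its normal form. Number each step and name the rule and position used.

cons(e, cons(cons(0, cons(c, e)), cons(c, cons(0, c))))

1. cons(g(cons(c, c), g(cons(cons(cons(c, cons(e, e)), 0), cons(0, c)), 0)), g(cons(0, c), cons(cons(0, cons(f(c, 0), e)), cons(c, cons(0, c)))))  →  cons(g(cons(cons(cons(c, cons(e, e)), 0), cons(0, c)), 0), g(cons(0, c), cons(cons(0, cons(f(c, 0), e)), cons(c, cons(0, c)))))   [R3 at 1]
2. cons(g(cons(cons(cons(c, cons(e, e)), 0), cons(0, c)), 0), g(cons(0, c), cons(cons(0, cons(f(c, 0), e)), cons(c, cons(0, c)))))  →  cons(e, g(cons(0, c), cons(cons(0, cons(f(c, 0), e)), cons(c, cons(0, c)))))   [R2 at 1]
3. cons(e, g(cons(0, c), cons(cons(0, cons(f(c, 0), e)), cons(c, cons(0, c)))))  →  cons(e, cons(cons(0, cons(f(c, 0), e)), cons(c, cons(0, c))))   [R3 at 2]
4. cons(e, cons(cons(0, cons(f(c, 0), e)), cons(c, cons(0, c))))  →  cons(e, cons(cons(0, cons(c, e)), cons(c, cons(0, c))))   [R1 at 2.1.2.1]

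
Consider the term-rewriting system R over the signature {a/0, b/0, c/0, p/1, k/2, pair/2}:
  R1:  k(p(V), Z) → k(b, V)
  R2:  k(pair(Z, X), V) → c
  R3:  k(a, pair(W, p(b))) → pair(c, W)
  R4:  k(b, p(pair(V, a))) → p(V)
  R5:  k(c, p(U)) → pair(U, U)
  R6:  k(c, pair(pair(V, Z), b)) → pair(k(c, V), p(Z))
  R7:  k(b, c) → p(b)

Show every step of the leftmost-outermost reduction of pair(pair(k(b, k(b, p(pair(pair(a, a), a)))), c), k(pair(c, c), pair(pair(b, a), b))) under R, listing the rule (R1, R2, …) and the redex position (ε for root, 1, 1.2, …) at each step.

1. pair(pair(k(b, k(b, p(pair(pair(a, a), a)))), c), k(pair(c, c), pair(pair(b, a), b)))  →  pair(pair(k(b, p(pair(a, a))), c), k(pair(c, c), pair(pair(b, a), b)))   [R4 at 1.1.2]
2. pair(pair(k(b, p(pair(a, a))), c), k(pair(c, c), pair(pair(b, a), b)))  →  pair(pair(p(a), c), k(pair(c, c), pair(pair(b, a), b)))   [R4 at 1.1]
3. pair(pair(p(a), c), k(pair(c, c), pair(pair(b, a), b)))  →  pair(pair(p(a), c), c)   [R2 at 2]

pair(pair(p(a), c), c)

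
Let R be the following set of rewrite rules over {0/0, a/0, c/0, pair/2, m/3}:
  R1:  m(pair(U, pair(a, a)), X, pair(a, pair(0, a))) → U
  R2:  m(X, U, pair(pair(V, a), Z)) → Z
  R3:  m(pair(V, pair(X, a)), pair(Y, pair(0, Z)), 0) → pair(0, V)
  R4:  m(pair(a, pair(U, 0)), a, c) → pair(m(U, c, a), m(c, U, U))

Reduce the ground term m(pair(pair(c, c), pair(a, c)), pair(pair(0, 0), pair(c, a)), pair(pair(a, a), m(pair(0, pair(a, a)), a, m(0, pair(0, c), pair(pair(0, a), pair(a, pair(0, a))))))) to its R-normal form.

1. m(pair(pair(c, c), pair(a, c)), pair(pair(0, 0), pair(c, a)), pair(pair(a, a), m(pair(0, pair(a, a)), a, m(0, pair(0, c), pair(pair(0, a), pair(a, pair(0, a)))))))  →  m(pair(0, pair(a, a)), a, m(0, pair(0, c), pair(pair(0, a), pair(a, pair(0, a)))))   [R2 at ε]
2. m(pair(0, pair(a, a)), a, m(0, pair(0, c), pair(pair(0, a), pair(a, pair(0, a)))))  →  m(pair(0, pair(a, a)), a, pair(a, pair(0, a)))   [R2 at 3]
3. m(pair(0, pair(a, a)), a, pair(a, pair(0, a)))  →  0   [R1 at ε]

0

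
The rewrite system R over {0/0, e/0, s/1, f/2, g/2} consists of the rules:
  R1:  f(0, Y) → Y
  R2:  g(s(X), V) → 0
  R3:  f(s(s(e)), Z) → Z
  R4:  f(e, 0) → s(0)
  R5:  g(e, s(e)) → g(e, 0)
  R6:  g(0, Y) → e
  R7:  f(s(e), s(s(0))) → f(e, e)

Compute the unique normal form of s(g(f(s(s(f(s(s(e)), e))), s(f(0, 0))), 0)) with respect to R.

s(0)

1. s(g(f(s(s(f(s(s(e)), e))), s(f(0, 0))), 0))  →  s(g(f(s(s(e)), s(f(0, 0))), 0))   [R3 at 1.1.1.1.1]
2. s(g(f(s(s(e)), s(f(0, 0))), 0))  →  s(g(s(f(0, 0)), 0))   [R3 at 1.1]
3. s(g(s(f(0, 0)), 0))  →  s(0)   [R2 at 1]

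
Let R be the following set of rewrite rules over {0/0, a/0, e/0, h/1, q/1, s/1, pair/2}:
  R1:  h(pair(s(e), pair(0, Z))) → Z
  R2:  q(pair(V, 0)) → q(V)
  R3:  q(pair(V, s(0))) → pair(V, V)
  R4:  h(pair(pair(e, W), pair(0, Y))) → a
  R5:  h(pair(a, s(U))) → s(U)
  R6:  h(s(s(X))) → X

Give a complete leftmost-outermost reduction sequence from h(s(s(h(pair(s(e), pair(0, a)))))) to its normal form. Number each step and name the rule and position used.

1. h(s(s(h(pair(s(e), pair(0, a))))))  →  h(pair(s(e), pair(0, a)))   [R6 at ε]
2. h(pair(s(e), pair(0, a)))  →  a   [R1 at ε]

a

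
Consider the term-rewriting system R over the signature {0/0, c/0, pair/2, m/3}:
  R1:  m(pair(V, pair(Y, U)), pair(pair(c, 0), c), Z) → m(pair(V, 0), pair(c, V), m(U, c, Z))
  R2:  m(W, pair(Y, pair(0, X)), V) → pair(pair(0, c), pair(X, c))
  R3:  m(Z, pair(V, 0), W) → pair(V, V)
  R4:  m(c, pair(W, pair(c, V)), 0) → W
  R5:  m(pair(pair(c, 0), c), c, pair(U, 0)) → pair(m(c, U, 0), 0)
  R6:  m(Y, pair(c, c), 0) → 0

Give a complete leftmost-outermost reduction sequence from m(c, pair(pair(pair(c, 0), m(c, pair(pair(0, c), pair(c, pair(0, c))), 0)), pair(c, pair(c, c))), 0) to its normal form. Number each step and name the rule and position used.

1. m(c, pair(pair(pair(c, 0), m(c, pair(pair(0, c), pair(c, pair(0, c))), 0)), pair(c, pair(c, c))), 0)  →  pair(pair(c, 0), m(c, pair(pair(0, c), pair(c, pair(0, c))), 0))   [R4 at ε]
2. pair(pair(c, 0), m(c, pair(pair(0, c), pair(c, pair(0, c))), 0))  →  pair(pair(c, 0), pair(0, c))   [R4 at 2]

pair(pair(c, 0), pair(0, c))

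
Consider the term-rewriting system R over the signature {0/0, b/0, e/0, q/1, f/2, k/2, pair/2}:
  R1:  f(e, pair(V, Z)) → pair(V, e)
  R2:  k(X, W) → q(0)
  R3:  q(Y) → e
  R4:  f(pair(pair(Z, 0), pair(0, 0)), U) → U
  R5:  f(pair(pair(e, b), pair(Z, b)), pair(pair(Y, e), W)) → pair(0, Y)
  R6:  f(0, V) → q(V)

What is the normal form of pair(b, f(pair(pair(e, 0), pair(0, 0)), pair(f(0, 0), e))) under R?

pair(b, pair(e, e))

1. pair(b, f(pair(pair(e, 0), pair(0, 0)), pair(f(0, 0), e)))  →  pair(b, pair(f(0, 0), e))   [R4 at 2]
2. pair(b, pair(f(0, 0), e))  →  pair(b, pair(q(0), e))   [R6 at 2.1]
3. pair(b, pair(q(0), e))  →  pair(b, pair(e, e))   [R3 at 2.1]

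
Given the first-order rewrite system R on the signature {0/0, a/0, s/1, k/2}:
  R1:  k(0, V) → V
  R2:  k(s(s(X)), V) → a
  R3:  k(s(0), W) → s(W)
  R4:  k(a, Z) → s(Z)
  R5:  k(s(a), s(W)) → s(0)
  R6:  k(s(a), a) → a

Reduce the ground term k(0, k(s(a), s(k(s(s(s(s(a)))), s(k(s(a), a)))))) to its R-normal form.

1. k(0, k(s(a), s(k(s(s(s(s(a)))), s(k(s(a), a))))))  →  k(s(a), s(k(s(s(s(s(a)))), s(k(s(a), a)))))   [R1 at ε]
2. k(s(a), s(k(s(s(s(s(a)))), s(k(s(a), a)))))  →  s(0)   [R5 at ε]

s(0)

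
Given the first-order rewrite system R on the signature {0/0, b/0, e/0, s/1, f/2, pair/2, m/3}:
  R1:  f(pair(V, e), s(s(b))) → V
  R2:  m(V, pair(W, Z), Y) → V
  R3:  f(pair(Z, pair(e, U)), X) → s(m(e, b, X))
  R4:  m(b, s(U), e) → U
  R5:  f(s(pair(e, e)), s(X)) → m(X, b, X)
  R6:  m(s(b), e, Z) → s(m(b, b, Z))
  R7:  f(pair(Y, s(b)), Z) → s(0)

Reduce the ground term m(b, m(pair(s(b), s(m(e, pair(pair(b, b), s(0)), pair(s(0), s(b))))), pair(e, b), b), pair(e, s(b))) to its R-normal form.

1. m(b, m(pair(s(b), s(m(e, pair(pair(b, b), s(0)), pair(s(0), s(b))))), pair(e, b), b), pair(e, s(b)))  →  m(b, pair(s(b), s(m(e, pair(pair(b, b), s(0)), pair(s(0), s(b))))), pair(e, s(b)))   [R2 at 2]
2. m(b, pair(s(b), s(m(e, pair(pair(b, b), s(0)), pair(s(0), s(b))))), pair(e, s(b)))  →  b   [R2 at ε]

b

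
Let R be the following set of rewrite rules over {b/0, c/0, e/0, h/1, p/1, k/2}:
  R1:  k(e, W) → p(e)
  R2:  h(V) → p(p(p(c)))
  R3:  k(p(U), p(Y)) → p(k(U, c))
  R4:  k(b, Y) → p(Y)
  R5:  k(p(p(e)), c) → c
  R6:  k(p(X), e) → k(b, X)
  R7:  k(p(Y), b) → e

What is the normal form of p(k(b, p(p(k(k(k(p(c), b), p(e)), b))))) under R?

1. p(k(b, p(p(k(k(k(p(c), b), p(e)), b)))))  →  p(p(p(p(k(k(k(p(c), b), p(e)), b)))))   [R4 at 1]
2. p(p(p(p(k(k(k(p(c), b), p(e)), b)))))  →  p(p(p(p(k(k(e, p(e)), b)))))   [R7 at 1.1.1.1.1.1]
3. p(p(p(p(k(k(e, p(e)), b)))))  →  p(p(p(p(k(p(e), b)))))   [R1 at 1.1.1.1.1]
4. p(p(p(p(k(p(e), b)))))  →  p(p(p(p(e))))   [R7 at 1.1.1.1]

p(p(p(p(e))))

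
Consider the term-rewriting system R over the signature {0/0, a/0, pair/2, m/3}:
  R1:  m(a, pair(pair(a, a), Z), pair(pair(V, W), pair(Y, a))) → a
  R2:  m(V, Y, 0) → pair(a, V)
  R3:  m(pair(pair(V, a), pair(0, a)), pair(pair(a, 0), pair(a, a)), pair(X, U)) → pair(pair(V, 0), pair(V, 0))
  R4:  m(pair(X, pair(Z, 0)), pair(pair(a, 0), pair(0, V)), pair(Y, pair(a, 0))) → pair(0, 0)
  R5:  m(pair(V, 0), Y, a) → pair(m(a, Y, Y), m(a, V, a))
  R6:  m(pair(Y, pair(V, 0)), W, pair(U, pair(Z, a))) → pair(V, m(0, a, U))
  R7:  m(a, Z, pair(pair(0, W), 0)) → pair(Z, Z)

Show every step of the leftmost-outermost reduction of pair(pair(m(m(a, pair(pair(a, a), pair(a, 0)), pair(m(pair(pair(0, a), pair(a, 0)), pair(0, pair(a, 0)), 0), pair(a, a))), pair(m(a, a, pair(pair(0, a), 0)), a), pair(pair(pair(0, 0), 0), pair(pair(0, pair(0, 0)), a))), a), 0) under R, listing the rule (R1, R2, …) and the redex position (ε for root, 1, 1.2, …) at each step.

pair(pair(a, a), 0)

1. pair(pair(m(m(a, pair(pair(a, a), pair(a, 0)), pair(m(pair(pair(0, a), pair(a, 0)), pair(0, pair(a, 0)), 0), pair(a, a))), pair(m(a, a, pair(pair(0, a), 0)), a), pair(pair(pair(0, 0), 0), pair(pair(0, pair(0, 0)), a))), a), 0)  →  pair(pair(m(m(a, pair(pair(a, a), pair(a, 0)), pair(pair(a, pair(pair(0, a), pair(a, 0))), pair(a, a))), pair(m(a, a, pair(pair(0, a), 0)), a), pair(pair(pair(0, 0), 0), pair(pair(0, pair(0, 0)), a))), a), 0)   [R2 at 1.1.1.3.1]
2. pair(pair(m(m(a, pair(pair(a, a), pair(a, 0)), pair(pair(a, pair(pair(0, a), pair(a, 0))), pair(a, a))), pair(m(a, a, pair(pair(0, a), 0)), a), pair(pair(pair(0, 0), 0), pair(pair(0, pair(0, 0)), a))), a), 0)  →  pair(pair(m(a, pair(m(a, a, pair(pair(0, a), 0)), a), pair(pair(pair(0, 0), 0), pair(pair(0, pair(0, 0)), a))), a), 0)   [R1 at 1.1.1]
3. pair(pair(m(a, pair(m(a, a, pair(pair(0, a), 0)), a), pair(pair(pair(0, 0), 0), pair(pair(0, pair(0, 0)), a))), a), 0)  →  pair(pair(m(a, pair(pair(a, a), a), pair(pair(pair(0, 0), 0), pair(pair(0, pair(0, 0)), a))), a), 0)   [R7 at 1.1.2.1]
4. pair(pair(m(a, pair(pair(a, a), a), pair(pair(pair(0, 0), 0), pair(pair(0, pair(0, 0)), a))), a), 0)  →  pair(pair(a, a), 0)   [R1 at 1.1]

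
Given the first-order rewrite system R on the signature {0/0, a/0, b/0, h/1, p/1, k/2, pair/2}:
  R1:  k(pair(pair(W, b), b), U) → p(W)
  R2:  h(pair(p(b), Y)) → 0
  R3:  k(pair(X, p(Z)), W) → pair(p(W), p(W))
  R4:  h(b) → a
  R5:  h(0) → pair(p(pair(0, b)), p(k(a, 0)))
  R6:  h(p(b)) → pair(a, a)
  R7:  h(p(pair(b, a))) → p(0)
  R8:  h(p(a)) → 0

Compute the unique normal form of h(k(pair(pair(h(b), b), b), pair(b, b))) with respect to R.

0

1. h(k(pair(pair(h(b), b), b), pair(b, b)))  →  h(p(h(b)))   [R1 at 1]
2. h(p(h(b)))  →  h(p(a))   [R4 at 1.1]
3. h(p(a))  →  0   [R8 at ε]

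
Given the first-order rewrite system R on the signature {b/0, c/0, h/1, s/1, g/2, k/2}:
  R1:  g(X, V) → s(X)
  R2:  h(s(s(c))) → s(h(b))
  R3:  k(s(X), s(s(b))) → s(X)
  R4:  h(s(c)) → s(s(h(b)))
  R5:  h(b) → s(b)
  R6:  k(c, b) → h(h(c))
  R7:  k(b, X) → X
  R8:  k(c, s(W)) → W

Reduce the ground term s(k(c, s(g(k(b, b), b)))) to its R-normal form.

s(s(b))

1. s(k(c, s(g(k(b, b), b))))  →  s(g(k(b, b), b))   [R8 at 1]
2. s(g(k(b, b), b))  →  s(s(k(b, b)))   [R1 at 1]
3. s(s(k(b, b)))  →  s(s(b))   [R7 at 1.1]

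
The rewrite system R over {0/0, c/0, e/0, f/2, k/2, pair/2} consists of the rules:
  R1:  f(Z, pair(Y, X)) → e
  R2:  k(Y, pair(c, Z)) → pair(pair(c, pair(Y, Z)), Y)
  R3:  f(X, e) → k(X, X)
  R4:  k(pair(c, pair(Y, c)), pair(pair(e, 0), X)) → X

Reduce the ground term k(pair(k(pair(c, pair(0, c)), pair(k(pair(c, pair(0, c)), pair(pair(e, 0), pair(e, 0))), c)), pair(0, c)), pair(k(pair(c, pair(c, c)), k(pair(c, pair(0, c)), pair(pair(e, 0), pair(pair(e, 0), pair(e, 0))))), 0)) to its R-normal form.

0

1. k(pair(k(pair(c, pair(0, c)), pair(k(pair(c, pair(0, c)), pair(pair(e, 0), pair(e, 0))), c)), pair(0, c)), pair(k(pair(c, pair(c, c)), k(pair(c, pair(0, c)), pair(pair(e, 0), pair(pair(e, 0), pair(e, 0))))), 0))  →  k(pair(k(pair(c, pair(0, c)), pair(pair(e, 0), c)), pair(0, c)), pair(k(pair(c, pair(c, c)), k(pair(c, pair(0, c)), pair(pair(e, 0), pair(pair(e, 0), pair(e, 0))))), 0))   [R4 at 1.1.2.1]
2. k(pair(k(pair(c, pair(0, c)), pair(pair(e, 0), c)), pair(0, c)), pair(k(pair(c, pair(c, c)), k(pair(c, pair(0, c)), pair(pair(e, 0), pair(pair(e, 0), pair(e, 0))))), 0))  →  k(pair(c, pair(0, c)), pair(k(pair(c, pair(c, c)), k(pair(c, pair(0, c)), pair(pair(e, 0), pair(pair(e, 0), pair(e, 0))))), 0))   [R4 at 1.1]
3. k(pair(c, pair(0, c)), pair(k(pair(c, pair(c, c)), k(pair(c, pair(0, c)), pair(pair(e, 0), pair(pair(e, 0), pair(e, 0))))), 0))  →  k(pair(c, pair(0, c)), pair(k(pair(c, pair(c, c)), pair(pair(e, 0), pair(e, 0))), 0))   [R4 at 2.1.2]
4. k(pair(c, pair(0, c)), pair(k(pair(c, pair(c, c)), pair(pair(e, 0), pair(e, 0))), 0))  →  k(pair(c, pair(0, c)), pair(pair(e, 0), 0))   [R4 at 2.1]
5. k(pair(c, pair(0, c)), pair(pair(e, 0), 0))  →  0   [R4 at ε]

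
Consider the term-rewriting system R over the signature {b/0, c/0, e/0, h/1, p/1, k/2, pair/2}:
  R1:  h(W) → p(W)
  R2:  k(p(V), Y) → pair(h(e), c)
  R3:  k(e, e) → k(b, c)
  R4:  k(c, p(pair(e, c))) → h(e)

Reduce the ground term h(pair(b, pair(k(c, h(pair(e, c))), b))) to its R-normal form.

p(pair(b, pair(p(e), b)))

1. h(pair(b, pair(k(c, h(pair(e, c))), b)))  →  p(pair(b, pair(k(c, h(pair(e, c))), b)))   [R1 at ε]
2. p(pair(b, pair(k(c, h(pair(e, c))), b)))  →  p(pair(b, pair(k(c, p(pair(e, c))), b)))   [R1 at 1.2.1.2]
3. p(pair(b, pair(k(c, p(pair(e, c))), b)))  →  p(pair(b, pair(h(e), b)))   [R4 at 1.2.1]
4. p(pair(b, pair(h(e), b)))  →  p(pair(b, pair(p(e), b)))   [R1 at 1.2.1]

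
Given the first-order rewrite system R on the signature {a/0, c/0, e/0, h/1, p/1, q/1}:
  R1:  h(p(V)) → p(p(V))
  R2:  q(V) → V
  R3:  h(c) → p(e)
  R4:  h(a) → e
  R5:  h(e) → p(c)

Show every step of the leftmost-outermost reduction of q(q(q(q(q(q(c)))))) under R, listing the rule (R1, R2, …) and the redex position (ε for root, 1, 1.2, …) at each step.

c

1. q(q(q(q(q(q(c))))))  →  q(q(q(q(q(c)))))   [R2 at ε]
2. q(q(q(q(q(c)))))  →  q(q(q(q(c))))   [R2 at ε]
3. q(q(q(q(c))))  →  q(q(q(c)))   [R2 at ε]
4. q(q(q(c)))  →  q(q(c))   [R2 at ε]
5. q(q(c))  →  q(c)   [R2 at ε]
6. q(c)  →  c   [R2 at ε]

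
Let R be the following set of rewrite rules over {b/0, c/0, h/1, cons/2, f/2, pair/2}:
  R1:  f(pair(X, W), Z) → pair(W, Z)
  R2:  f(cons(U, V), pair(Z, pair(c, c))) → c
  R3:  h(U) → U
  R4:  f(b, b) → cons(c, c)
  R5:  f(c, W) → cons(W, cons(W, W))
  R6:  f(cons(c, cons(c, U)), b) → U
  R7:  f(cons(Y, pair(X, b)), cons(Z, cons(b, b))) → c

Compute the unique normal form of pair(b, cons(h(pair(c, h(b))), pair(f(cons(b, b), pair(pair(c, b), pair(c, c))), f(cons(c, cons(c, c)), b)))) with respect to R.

pair(b, cons(pair(c, b), pair(c, c)))

1. pair(b, cons(h(pair(c, h(b))), pair(f(cons(b, b), pair(pair(c, b), pair(c, c))), f(cons(c, cons(c, c)), b))))  →  pair(b, cons(pair(c, h(b)), pair(f(cons(b, b), pair(pair(c, b), pair(c, c))), f(cons(c, cons(c, c)), b))))   [R3 at 2.1]
2. pair(b, cons(pair(c, h(b)), pair(f(cons(b, b), pair(pair(c, b), pair(c, c))), f(cons(c, cons(c, c)), b))))  →  pair(b, cons(pair(c, b), pair(f(cons(b, b), pair(pair(c, b), pair(c, c))), f(cons(c, cons(c, c)), b))))   [R3 at 2.1.2]
3. pair(b, cons(pair(c, b), pair(f(cons(b, b), pair(pair(c, b), pair(c, c))), f(cons(c, cons(c, c)), b))))  →  pair(b, cons(pair(c, b), pair(c, f(cons(c, cons(c, c)), b))))   [R2 at 2.2.1]
4. pair(b, cons(pair(c, b), pair(c, f(cons(c, cons(c, c)), b))))  →  pair(b, cons(pair(c, b), pair(c, c)))   [R6 at 2.2.2]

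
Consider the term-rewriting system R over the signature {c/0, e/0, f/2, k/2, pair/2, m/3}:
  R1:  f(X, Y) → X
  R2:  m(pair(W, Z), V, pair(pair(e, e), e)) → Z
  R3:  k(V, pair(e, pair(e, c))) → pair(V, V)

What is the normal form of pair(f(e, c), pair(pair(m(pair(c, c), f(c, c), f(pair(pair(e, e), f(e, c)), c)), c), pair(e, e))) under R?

1. pair(f(e, c), pair(pair(m(pair(c, c), f(c, c), f(pair(pair(e, e), f(e, c)), c)), c), pair(e, e)))  →  pair(e, pair(pair(m(pair(c, c), f(c, c), f(pair(pair(e, e), f(e, c)), c)), c), pair(e, e)))   [R1 at 1]
2. pair(e, pair(pair(m(pair(c, c), f(c, c), f(pair(pair(e, e), f(e, c)), c)), c), pair(e, e)))  →  pair(e, pair(pair(m(pair(c, c), c, f(pair(pair(e, e), f(e, c)), c)), c), pair(e, e)))   [R1 at 2.1.1.2]
3. pair(e, pair(pair(m(pair(c, c), c, f(pair(pair(e, e), f(e, c)), c)), c), pair(e, e)))  →  pair(e, pair(pair(m(pair(c, c), c, pair(pair(e, e), f(e, c))), c), pair(e, e)))   [R1 at 2.1.1.3]
4. pair(e, pair(pair(m(pair(c, c), c, pair(pair(e, e), f(e, c))), c), pair(e, e)))  →  pair(e, pair(pair(m(pair(c, c), c, pair(pair(e, e), e)), c), pair(e, e)))   [R1 at 2.1.1.3.2]
5. pair(e, pair(pair(m(pair(c, c), c, pair(pair(e, e), e)), c), pair(e, e)))  →  pair(e, pair(pair(c, c), pair(e, e)))   [R2 at 2.1.1]

pair(e, pair(pair(c, c), pair(e, e)))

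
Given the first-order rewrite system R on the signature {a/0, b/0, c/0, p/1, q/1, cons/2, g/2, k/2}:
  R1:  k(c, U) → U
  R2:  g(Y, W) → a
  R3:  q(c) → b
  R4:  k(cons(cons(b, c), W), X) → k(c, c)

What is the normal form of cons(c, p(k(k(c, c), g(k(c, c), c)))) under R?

cons(c, p(a))

1. cons(c, p(k(k(c, c), g(k(c, c), c))))  →  cons(c, p(k(c, g(k(c, c), c))))   [R1 at 2.1.1]
2. cons(c, p(k(c, g(k(c, c), c))))  →  cons(c, p(g(k(c, c), c)))   [R1 at 2.1]
3. cons(c, p(g(k(c, c), c)))  →  cons(c, p(a))   [R2 at 2.1]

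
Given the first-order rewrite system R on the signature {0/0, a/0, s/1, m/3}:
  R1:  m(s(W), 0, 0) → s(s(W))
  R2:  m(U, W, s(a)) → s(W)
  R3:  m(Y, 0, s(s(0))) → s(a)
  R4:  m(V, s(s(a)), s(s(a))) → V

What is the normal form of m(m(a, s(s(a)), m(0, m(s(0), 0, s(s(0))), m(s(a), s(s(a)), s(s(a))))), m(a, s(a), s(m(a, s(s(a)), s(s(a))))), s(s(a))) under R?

1. m(m(a, s(s(a)), m(0, m(s(0), 0, s(s(0))), m(s(a), s(s(a)), s(s(a))))), m(a, s(a), s(m(a, s(s(a)), s(s(a))))), s(s(a)))  →  m(m(a, s(s(a)), m(0, s(a), m(s(a), s(s(a)), s(s(a))))), m(a, s(a), s(m(a, s(s(a)), s(s(a))))), s(s(a)))   [R3 at 1.3.2]
2. m(m(a, s(s(a)), m(0, s(a), m(s(a), s(s(a)), s(s(a))))), m(a, s(a), s(m(a, s(s(a)), s(s(a))))), s(s(a)))  →  m(m(a, s(s(a)), m(0, s(a), s(a))), m(a, s(a), s(m(a, s(s(a)), s(s(a))))), s(s(a)))   [R4 at 1.3.3]
3. m(m(a, s(s(a)), m(0, s(a), s(a))), m(a, s(a), s(m(a, s(s(a)), s(s(a))))), s(s(a)))  →  m(m(a, s(s(a)), s(s(a))), m(a, s(a), s(m(a, s(s(a)), s(s(a))))), s(s(a)))   [R2 at 1.3]
4. m(m(a, s(s(a)), s(s(a))), m(a, s(a), s(m(a, s(s(a)), s(s(a))))), s(s(a)))  →  m(a, m(a, s(a), s(m(a, s(s(a)), s(s(a))))), s(s(a)))   [R4 at 1]
5. m(a, m(a, s(a), s(m(a, s(s(a)), s(s(a))))), s(s(a)))  →  m(a, m(a, s(a), s(a)), s(s(a)))   [R4 at 2.3.1]
6. m(a, m(a, s(a), s(a)), s(s(a)))  →  m(a, s(s(a)), s(s(a)))   [R2 at 2]
7. m(a, s(s(a)), s(s(a)))  →  a   [R4 at ε]

a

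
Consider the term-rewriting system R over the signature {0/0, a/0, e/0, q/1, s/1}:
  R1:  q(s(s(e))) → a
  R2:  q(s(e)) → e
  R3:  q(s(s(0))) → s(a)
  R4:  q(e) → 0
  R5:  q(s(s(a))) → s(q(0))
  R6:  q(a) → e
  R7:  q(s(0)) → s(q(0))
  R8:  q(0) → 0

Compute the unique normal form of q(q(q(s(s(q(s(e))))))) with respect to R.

0

1. q(q(q(s(s(q(s(e)))))))  →  q(q(q(s(s(e)))))   [R2 at 1.1.1.1.1]
2. q(q(q(s(s(e)))))  →  q(q(a))   [R1 at 1.1]
3. q(q(a))  →  q(e)   [R6 at 1]
4. q(e)  →  0   [R4 at ε]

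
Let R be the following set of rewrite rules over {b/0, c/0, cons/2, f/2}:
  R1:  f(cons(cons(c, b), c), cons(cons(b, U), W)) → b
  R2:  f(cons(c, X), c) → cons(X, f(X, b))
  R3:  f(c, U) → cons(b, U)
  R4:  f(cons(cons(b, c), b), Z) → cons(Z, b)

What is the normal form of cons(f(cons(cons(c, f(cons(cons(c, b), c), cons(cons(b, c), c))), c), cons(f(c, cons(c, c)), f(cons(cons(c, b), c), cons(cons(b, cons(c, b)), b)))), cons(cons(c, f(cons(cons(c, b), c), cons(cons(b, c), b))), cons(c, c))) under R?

cons(b, cons(cons(c, b), cons(c, c)))

1. cons(f(cons(cons(c, f(cons(cons(c, b), c), cons(cons(b, c), c))), c), cons(f(c, cons(c, c)), f(cons(cons(c, b), c), cons(cons(b, cons(c, b)), b)))), cons(cons(c, f(cons(cons(c, b), c), cons(cons(b, c), b))), cons(c, c)))  →  cons(f(cons(cons(c, b), c), cons(f(c, cons(c, c)), f(cons(cons(c, b), c), cons(cons(b, cons(c, b)), b)))), cons(cons(c, f(cons(cons(c, b), c), cons(cons(b, c), b))), cons(c, c)))   [R1 at 1.1.1.2]
2. cons(f(cons(cons(c, b), c), cons(f(c, cons(c, c)), f(cons(cons(c, b), c), cons(cons(b, cons(c, b)), b)))), cons(cons(c, f(cons(cons(c, b), c), cons(cons(b, c), b))), cons(c, c)))  →  cons(f(cons(cons(c, b), c), cons(cons(b, cons(c, c)), f(cons(cons(c, b), c), cons(cons(b, cons(c, b)), b)))), cons(cons(c, f(cons(cons(c, b), c), cons(cons(b, c), b))), cons(c, c)))   [R3 at 1.2.1]
3. cons(f(cons(cons(c, b), c), cons(cons(b, cons(c, c)), f(cons(cons(c, b), c), cons(cons(b, cons(c, b)), b)))), cons(cons(c, f(cons(cons(c, b), c), cons(cons(b, c), b))), cons(c, c)))  →  cons(b, cons(cons(c, f(cons(cons(c, b), c), cons(cons(b, c), b))), cons(c, c)))   [R1 at 1]
4. cons(b, cons(cons(c, f(cons(cons(c, b), c), cons(cons(b, c), b))), cons(c, c)))  →  cons(b, cons(cons(c, b), cons(c, c)))   [R1 at 2.1.2]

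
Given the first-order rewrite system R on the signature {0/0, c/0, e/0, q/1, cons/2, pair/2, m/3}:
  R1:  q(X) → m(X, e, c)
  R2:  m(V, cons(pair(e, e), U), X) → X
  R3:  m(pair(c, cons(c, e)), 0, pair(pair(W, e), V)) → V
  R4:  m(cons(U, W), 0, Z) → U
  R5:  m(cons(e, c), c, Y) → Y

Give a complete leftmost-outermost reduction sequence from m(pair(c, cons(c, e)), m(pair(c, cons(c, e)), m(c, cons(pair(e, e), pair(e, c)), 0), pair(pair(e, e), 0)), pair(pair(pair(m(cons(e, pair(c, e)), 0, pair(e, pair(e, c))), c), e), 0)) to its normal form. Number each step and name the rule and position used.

0

1. m(pair(c, cons(c, e)), m(pair(c, cons(c, e)), m(c, cons(pair(e, e), pair(e, c)), 0), pair(pair(e, e), 0)), pair(pair(pair(m(cons(e, pair(c, e)), 0, pair(e, pair(e, c))), c), e), 0))  →  m(pair(c, cons(c, e)), m(pair(c, cons(c, e)), 0, pair(pair(e, e), 0)), pair(pair(pair(m(cons(e, pair(c, e)), 0, pair(e, pair(e, c))), c), e), 0))   [R2 at 2.2]
2. m(pair(c, cons(c, e)), m(pair(c, cons(c, e)), 0, pair(pair(e, e), 0)), pair(pair(pair(m(cons(e, pair(c, e)), 0, pair(e, pair(e, c))), c), e), 0))  →  m(pair(c, cons(c, e)), 0, pair(pair(pair(m(cons(e, pair(c, e)), 0, pair(e, pair(e, c))), c), e), 0))   [R3 at 2]
3. m(pair(c, cons(c, e)), 0, pair(pair(pair(m(cons(e, pair(c, e)), 0, pair(e, pair(e, c))), c), e), 0))  →  0   [R3 at ε]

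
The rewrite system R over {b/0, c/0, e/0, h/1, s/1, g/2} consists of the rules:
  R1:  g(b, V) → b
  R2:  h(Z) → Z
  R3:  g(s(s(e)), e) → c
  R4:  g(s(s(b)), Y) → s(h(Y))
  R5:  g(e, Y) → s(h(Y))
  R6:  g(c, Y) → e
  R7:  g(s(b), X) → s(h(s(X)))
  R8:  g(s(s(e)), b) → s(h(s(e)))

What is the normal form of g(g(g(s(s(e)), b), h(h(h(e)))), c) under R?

e

1. g(g(g(s(s(e)), b), h(h(h(e)))), c)  →  g(g(s(h(s(e))), h(h(h(e)))), c)   [R8 at 1.1]
2. g(g(s(h(s(e))), h(h(h(e)))), c)  →  g(g(s(s(e)), h(h(h(e)))), c)   [R2 at 1.1.1]
3. g(g(s(s(e)), h(h(h(e)))), c)  →  g(g(s(s(e)), h(h(e))), c)   [R2 at 1.2]
4. g(g(s(s(e)), h(h(e))), c)  →  g(g(s(s(e)), h(e)), c)   [R2 at 1.2]
5. g(g(s(s(e)), h(e)), c)  →  g(g(s(s(e)), e), c)   [R2 at 1.2]
6. g(g(s(s(e)), e), c)  →  g(c, c)   [R3 at 1]
7. g(c, c)  →  e   [R6 at ε]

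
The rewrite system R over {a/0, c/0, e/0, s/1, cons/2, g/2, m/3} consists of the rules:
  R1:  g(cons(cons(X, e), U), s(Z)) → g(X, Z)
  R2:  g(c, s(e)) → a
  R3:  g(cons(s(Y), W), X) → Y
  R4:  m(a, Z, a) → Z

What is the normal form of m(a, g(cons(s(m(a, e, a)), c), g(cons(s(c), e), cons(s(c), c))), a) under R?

1. m(a, g(cons(s(m(a, e, a)), c), g(cons(s(c), e), cons(s(c), c))), a)  →  g(cons(s(m(a, e, a)), c), g(cons(s(c), e), cons(s(c), c)))   [R4 at ε]
2. g(cons(s(m(a, e, a)), c), g(cons(s(c), e), cons(s(c), c)))  →  m(a, e, a)   [R3 at ε]
3. m(a, e, a)  →  e   [R4 at ε]

e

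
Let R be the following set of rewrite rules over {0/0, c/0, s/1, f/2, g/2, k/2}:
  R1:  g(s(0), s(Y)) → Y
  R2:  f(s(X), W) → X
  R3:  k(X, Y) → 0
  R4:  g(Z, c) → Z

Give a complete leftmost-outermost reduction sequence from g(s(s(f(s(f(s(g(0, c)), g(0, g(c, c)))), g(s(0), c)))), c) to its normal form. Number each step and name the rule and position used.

s(s(0))

1. g(s(s(f(s(f(s(g(0, c)), g(0, g(c, c)))), g(s(0), c)))), c)  →  s(s(f(s(f(s(g(0, c)), g(0, g(c, c)))), g(s(0), c))))   [R4 at ε]
2. s(s(f(s(f(s(g(0, c)), g(0, g(c, c)))), g(s(0), c))))  →  s(s(f(s(g(0, c)), g(0, g(c, c)))))   [R2 at 1.1]
3. s(s(f(s(g(0, c)), g(0, g(c, c)))))  →  s(s(g(0, c)))   [R2 at 1.1]
4. s(s(g(0, c)))  →  s(s(0))   [R4 at 1.1]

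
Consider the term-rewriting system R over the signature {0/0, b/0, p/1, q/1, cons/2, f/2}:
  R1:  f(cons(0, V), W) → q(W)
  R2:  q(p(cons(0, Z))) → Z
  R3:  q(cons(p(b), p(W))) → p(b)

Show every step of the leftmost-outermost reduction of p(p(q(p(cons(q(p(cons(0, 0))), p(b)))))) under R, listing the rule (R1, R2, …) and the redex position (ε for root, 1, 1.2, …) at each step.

1. p(p(q(p(cons(q(p(cons(0, 0))), p(b))))))  →  p(p(q(p(cons(0, p(b))))))   [R2 at 1.1.1.1.1]
2. p(p(q(p(cons(0, p(b))))))  →  p(p(p(b)))   [R2 at 1.1]

p(p(p(b)))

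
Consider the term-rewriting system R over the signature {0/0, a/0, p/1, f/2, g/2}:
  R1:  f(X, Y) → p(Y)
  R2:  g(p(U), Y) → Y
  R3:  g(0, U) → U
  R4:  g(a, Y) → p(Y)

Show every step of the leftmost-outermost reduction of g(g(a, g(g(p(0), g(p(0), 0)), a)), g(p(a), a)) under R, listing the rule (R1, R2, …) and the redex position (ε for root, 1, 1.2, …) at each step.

1. g(g(a, g(g(p(0), g(p(0), 0)), a)), g(p(a), a))  →  g(p(g(g(p(0), g(p(0), 0)), a)), g(p(a), a))   [R4 at 1]
2. g(p(g(g(p(0), g(p(0), 0)), a)), g(p(a), a))  →  g(p(a), a)   [R2 at ε]
3. g(p(a), a)  →  a   [R2 at ε]

a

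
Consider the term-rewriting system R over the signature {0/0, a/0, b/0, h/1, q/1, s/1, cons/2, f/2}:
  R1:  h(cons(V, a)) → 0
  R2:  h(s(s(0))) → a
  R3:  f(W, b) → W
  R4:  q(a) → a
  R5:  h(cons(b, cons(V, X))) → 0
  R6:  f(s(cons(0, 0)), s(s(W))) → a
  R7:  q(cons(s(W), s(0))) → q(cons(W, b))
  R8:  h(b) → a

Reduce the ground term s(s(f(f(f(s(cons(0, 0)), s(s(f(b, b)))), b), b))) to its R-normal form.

1. s(s(f(f(f(s(cons(0, 0)), s(s(f(b, b)))), b), b)))  →  s(s(f(f(s(cons(0, 0)), s(s(f(b, b)))), b)))   [R3 at 1.1]
2. s(s(f(f(s(cons(0, 0)), s(s(f(b, b)))), b)))  →  s(s(f(s(cons(0, 0)), s(s(f(b, b))))))   [R3 at 1.1]
3. s(s(f(s(cons(0, 0)), s(s(f(b, b))))))  →  s(s(a))   [R6 at 1.1]

s(s(a))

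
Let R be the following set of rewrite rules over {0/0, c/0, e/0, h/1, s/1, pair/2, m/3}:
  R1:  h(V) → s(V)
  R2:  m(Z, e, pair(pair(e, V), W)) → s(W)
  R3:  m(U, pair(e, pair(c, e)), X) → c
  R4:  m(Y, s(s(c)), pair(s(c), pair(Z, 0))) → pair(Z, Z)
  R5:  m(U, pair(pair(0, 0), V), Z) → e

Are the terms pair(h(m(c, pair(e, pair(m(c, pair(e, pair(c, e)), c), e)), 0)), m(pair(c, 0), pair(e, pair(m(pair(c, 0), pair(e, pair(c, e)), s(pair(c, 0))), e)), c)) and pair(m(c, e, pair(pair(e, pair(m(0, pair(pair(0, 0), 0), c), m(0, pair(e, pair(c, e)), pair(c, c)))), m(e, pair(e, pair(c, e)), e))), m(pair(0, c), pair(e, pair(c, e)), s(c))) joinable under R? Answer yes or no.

yes — NF(t₁) = pair(s(c), c), NF(t₂) = pair(s(c), c)

Reduce t₁ = pair(h(m(c, pair(e, pair(m(c, pair(e, pair(c, e)), c), e)), 0)), m(pair(c, 0), pair(e, pair(m(pair(c, 0), pair(e, pair(c, e)), s(pair(c, 0))), e)), c)):
1. pair(h(m(c, pair(e, pair(m(c, pair(e, pair(c, e)), c), e)), 0)), m(pair(c, 0), pair(e, pair(m(pair(c, 0), pair(e, pair(c, e)), s(pair(c, 0))), e)), c))  →  pair(s(m(c, pair(e, pair(m(c, pair(e, pair(c, e)), c), e)), 0)), m(pair(c, 0), pair(e, pair(m(pair(c, 0), pair(e, pair(c, e)), s(pair(c, 0))), e)), c))   [R1 at 1]
2. pair(s(m(c, pair(e, pair(m(c, pair(e, pair(c, e)), c), e)), 0)), m(pair(c, 0), pair(e, pair(m(pair(c, 0), pair(e, pair(c, e)), s(pair(c, 0))), e)), c))  →  pair(s(m(c, pair(e, pair(c, e)), 0)), m(pair(c, 0), pair(e, pair(m(pair(c, 0), pair(e, pair(c, e)), s(pair(c, 0))), e)), c))   [R3 at 1.1.2.2.1]
3. pair(s(m(c, pair(e, pair(c, e)), 0)), m(pair(c, 0), pair(e, pair(m(pair(c, 0), pair(e, pair(c, e)), s(pair(c, 0))), e)), c))  →  pair(s(c), m(pair(c, 0), pair(e, pair(m(pair(c, 0), pair(e, pair(c, e)), s(pair(c, 0))), e)), c))   [R3 at 1.1]
4. pair(s(c), m(pair(c, 0), pair(e, pair(m(pair(c, 0), pair(e, pair(c, e)), s(pair(c, 0))), e)), c))  →  pair(s(c), m(pair(c, 0), pair(e, pair(c, e)), c))   [R3 at 2.2.2.1]
5. pair(s(c), m(pair(c, 0), pair(e, pair(c, e)), c))  →  pair(s(c), c)   [R3 at 2]

Reduce t₂ = pair(m(c, e, pair(pair(e, pair(m(0, pair(pair(0, 0), 0), c), m(0, pair(e, pair(c, e)), pair(c, c)))), m(e, pair(e, pair(c, e)), e))), m(pair(0, c), pair(e, pair(c, e)), s(c))):
1. pair(m(c, e, pair(pair(e, pair(m(0, pair(pair(0, 0), 0), c), m(0, pair(e, pair(c, e)), pair(c, c)))), m(e, pair(e, pair(c, e)), e))), m(pair(0, c), pair(e, pair(c, e)), s(c)))  →  pair(s(m(e, pair(e, pair(c, e)), e)), m(pair(0, c), pair(e, pair(c, e)), s(c)))   [R2 at 1]
2. pair(s(m(e, pair(e, pair(c, e)), e)), m(pair(0, c), pair(e, pair(c, e)), s(c)))  →  pair(s(c), m(pair(0, c), pair(e, pair(c, e)), s(c)))   [R3 at 1.1]
3. pair(s(c), m(pair(0, c), pair(e, pair(c, e)), s(c)))  →  pair(s(c), c)   [R3 at 2]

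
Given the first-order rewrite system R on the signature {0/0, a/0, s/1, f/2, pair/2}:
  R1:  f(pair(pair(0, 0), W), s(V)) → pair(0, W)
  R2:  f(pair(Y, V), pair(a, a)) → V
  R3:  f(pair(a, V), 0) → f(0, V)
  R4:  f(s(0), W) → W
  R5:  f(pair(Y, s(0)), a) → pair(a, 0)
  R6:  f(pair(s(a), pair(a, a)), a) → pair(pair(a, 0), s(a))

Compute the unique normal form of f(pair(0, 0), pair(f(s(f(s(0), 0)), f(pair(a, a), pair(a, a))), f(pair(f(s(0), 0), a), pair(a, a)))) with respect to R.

1. f(pair(0, 0), pair(f(s(f(s(0), 0)), f(pair(a, a), pair(a, a))), f(pair(f(s(0), 0), a), pair(a, a))))  →  f(pair(0, 0), pair(f(s(0), f(pair(a, a), pair(a, a))), f(pair(f(s(0), 0), a), pair(a, a))))   [R4 at 2.1.1.1]
2. f(pair(0, 0), pair(f(s(0), f(pair(a, a), pair(a, a))), f(pair(f(s(0), 0), a), pair(a, a))))  →  f(pair(0, 0), pair(f(pair(a, a), pair(a, a)), f(pair(f(s(0), 0), a), pair(a, a))))   [R4 at 2.1]
3. f(pair(0, 0), pair(f(pair(a, a), pair(a, a)), f(pair(f(s(0), 0), a), pair(a, a))))  →  f(pair(0, 0), pair(a, f(pair(f(s(0), 0), a), pair(a, a))))   [R2 at 2.1]
4. f(pair(0, 0), pair(a, f(pair(f(s(0), 0), a), pair(a, a))))  →  f(pair(0, 0), pair(a, a))   [R2 at 2.2]
5. f(pair(0, 0), pair(a, a))  →  0   [R2 at ε]

0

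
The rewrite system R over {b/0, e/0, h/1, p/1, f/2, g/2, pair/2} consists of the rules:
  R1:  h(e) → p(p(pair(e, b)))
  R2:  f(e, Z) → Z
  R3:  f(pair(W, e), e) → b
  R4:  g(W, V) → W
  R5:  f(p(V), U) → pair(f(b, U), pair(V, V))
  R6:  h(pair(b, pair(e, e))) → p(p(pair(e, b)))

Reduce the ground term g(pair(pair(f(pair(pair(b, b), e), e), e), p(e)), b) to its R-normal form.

1. g(pair(pair(f(pair(pair(b, b), e), e), e), p(e)), b)  →  pair(pair(f(pair(pair(b, b), e), e), e), p(e))   [R4 at ε]
2. pair(pair(f(pair(pair(b, b), e), e), e), p(e))  →  pair(pair(b, e), p(e))   [R3 at 1.1]

pair(pair(b, e), p(e))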